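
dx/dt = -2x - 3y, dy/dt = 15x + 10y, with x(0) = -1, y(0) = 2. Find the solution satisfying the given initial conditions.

Coefficient matrix A = [[-2, -3], [15, 10]].
Characteristic polynomial det(A - λI) = λ^2 - 8λ + 25 = 0.
Eigenvalues λ = 4 ± 3i (complex conjugate pair).
For λ=4+3i: an eigenvector is (-1,2) - i(0,-1) = (-1, 2 + i).
A real fundamental pair from Re and Im of e^((4+3i)t)v: X_1 = e^(4t)(cos(3t)·(-1,2) + sin(3t)·(0,-1)), X_2 = e^(4t)(sin(3t)·(-1,2) - cos(3t)·(0,-1)).
General solution: c_1X_1 + c_2X_2.
Applying x(0)=-1, y(0)=2 gives c_1=1, c_2=0.

x(t) = -e^(4t)cos(3t), y(t) = -e^(4t)sin(3t) + 2e^(4t)cos(3t)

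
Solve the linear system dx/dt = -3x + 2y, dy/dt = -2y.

x(t) = -2K_1e^(-2t) - K_2e^(-3t), y(t) = -K_1e^(-2t)

Coefficient matrix A = [[-3, 2], [0, -2]].
Characteristic polynomial det(A - λI) = λ^2 + 5λ + 6 = 0.
Eigenvalues λ = -2, -3.
For λ=-2: (A-λI) row 1 is [-1, 2], so an eigenvector is (-2, -1).
For λ=-3: (A-λI) row 1 is [0, 2], so an eigenvector is (-1, 0).
General solution: K_1e^(-2t)(-2,-1) + K_2e^(-3t)(-1,0).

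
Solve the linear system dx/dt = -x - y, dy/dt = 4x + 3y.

x(t) = -c_1e^(t) - c_2te^(t) + 2c_2e^(t), y(t) = 2c_1e^(t) + 2c_2te^(t) - 3c_2e^(t)

Coefficient matrix A = [[-1, -1], [4, 3]].
Characteristic polynomial det(A - λI) = λ^2 - 2λ + 1 = 0.
Single eigenvalue λ = 1 with algebraic multiplicity 2.
Eigenvector v = (-1,2); generalized eigenvector w with (A-λI)w=v is (2,-3).
General solution: e^(t)[c_1·v + c_2·(t·v + w)].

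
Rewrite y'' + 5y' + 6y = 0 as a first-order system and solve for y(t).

y(t) = C_1e^(-2t) + C_2e^(-3t)

Let x_1 = y, x_2 = y'. Then x_1' = x_2 and x_2' = -6x_1 - 5x_2.
A = [[0,1],[-6,-5]]; det(A-λI) = λ^2 + 5λ + 6.
Eigenvalues λ = -2, -3 with eigenvectors (1,-2), (1,-3).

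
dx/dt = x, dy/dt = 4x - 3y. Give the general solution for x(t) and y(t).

Coefficient matrix A = [[1, 0], [4, -3]].
Characteristic polynomial det(A - λI) = λ^2 + 2λ - 3 = 0.
Eigenvalues λ = -3, 1.
For λ=-3: (A-λI) row 1 is [4, 0], so an eigenvector is (0, 1).
For λ=1: (A-λI) row 2 is [4, -4], so an eigenvector is (-1, -1).
General solution: C_1e^(-3t)(0,1) + C_2e^(t)(-1,-1).

x(t) = -C_2e^(t), y(t) = C_1e^(-3t) - C_2e^(t)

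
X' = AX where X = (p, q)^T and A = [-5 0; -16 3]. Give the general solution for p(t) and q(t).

Coefficient matrix A = [[-5, 0], [-16, 3]].
Characteristic polynomial det(A - λI) = λ^2 + 2λ - 15 = 0.
Eigenvalues λ = 3, -5.
For λ=3: (A-λI) row 1 is [-8, 0], so an eigenvector is (0, 1).
For λ=-5: (A-λI) row 2 is [-16, 8], so an eigenvector is (1, 2).
General solution: C_1e^(3t)(0,1) + C_2e^(-5t)(1,2).

p(t) = C_2e^(-5t), q(t) = C_1e^(3t) + 2C_2e^(-5t)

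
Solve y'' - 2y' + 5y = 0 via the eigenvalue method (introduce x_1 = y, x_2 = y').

y(t) = K_1e^(t)cos(2t) + K_2e^(t)sin(2t)

Let x_1 = y, x_2 = y'. Then x_1' = x_2 and x_2' = -5x_1 + 2x_2.
A = [[0,1],[-5,2]]; det(A-λI) = λ^2 - 2λ + 5.
Eigenvalues λ = 1 ± 2i.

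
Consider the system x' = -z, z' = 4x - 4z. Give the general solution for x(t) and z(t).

x(t) = K_1e^(-2t) + K_2te^(-2t) + 2K_2e^(-2t), z(t) = 2K_1e^(-2t) + 2K_2te^(-2t) + 3K_2e^(-2t)

Coefficient matrix A = [[0, -1], [4, -4]].
Characteristic polynomial det(A - λI) = λ^2 + 4λ + 4 = 0.
Single eigenvalue λ = -2 with algebraic multiplicity 2.
Eigenvector v = (1,2); generalized eigenvector w with (A-λI)w=v is (2,3).
General solution: e^(-2t)[K_1·v + K_2·(t·v + w)].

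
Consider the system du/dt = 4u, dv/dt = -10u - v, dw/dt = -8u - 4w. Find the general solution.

Coefficient matrix A = [[4, 0, 0], [-10, -1, 0], [-8, 0, -4]].
det(A - λI) = 0 gives eigenvalues λ = 4, -1, -4.
For λ=4: eigenvector (1,-2,-1).
For λ=-1: eigenvector (0,1,0).
For λ=-4: eigenvector (0,0,1).
General solution: c_1e^(4t)(1,-2,-1) + c_2e^(-t)(0,1,0) + c_3e^(-4t)(0,0,1).

u(t) = c_1e^(4t), v(t) = -2c_1e^(4t) + c_2e^(-t), w(t) = -c_1e^(4t) + c_3e^(-4t)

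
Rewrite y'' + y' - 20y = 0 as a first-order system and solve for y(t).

Let x_1 = y, x_2 = y'. Then x_1' = x_2 and x_2' = 20x_1 - x_2.
A = [[0,1],[20,-1]]; det(A-λI) = λ^2 + λ - 20.
Eigenvalues λ = -5, 4 with eigenvectors (1,-5), (1,4).

y(t) = K_1e^(-5t) + K_2e^(4t)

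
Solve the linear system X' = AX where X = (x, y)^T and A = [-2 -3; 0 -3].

x(t) = -C_1e^(-2t) - 3C_2e^(-3t), y(t) = -C_2e^(-3t)

Coefficient matrix A = [[-2, -3], [0, -3]].
Characteristic polynomial det(A - λI) = λ^2 + 5λ + 6 = 0.
Eigenvalues λ = -2, -3.
For λ=-2: (A-λI) row 1 is [0, -3], so an eigenvector is (-1, 0).
For λ=-3: (A-λI) row 1 is [1, -3], so an eigenvector is (-3, -1).
General solution: C_1e^(-2t)(-1,0) + C_2e^(-3t)(-3,-1).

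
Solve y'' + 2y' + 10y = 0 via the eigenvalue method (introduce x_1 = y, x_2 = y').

y(t) = C_1e^(-t)cos(3t) + C_2e^(-t)sin(3t)

Let x_1 = y, x_2 = y'. Then x_1' = x_2 and x_2' = -10x_1 - 2x_2.
A = [[0,1],[-10,-2]]; det(A-λI) = λ^2 + 2λ + 10.
Eigenvalues λ = -1 ± 3i.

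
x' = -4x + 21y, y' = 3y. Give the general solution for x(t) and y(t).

Coefficient matrix A = [[-4, 21], [0, 3]].
Characteristic polynomial det(A - λI) = λ^2 + λ - 12 = 0.
Eigenvalues λ = -4, 3.
For λ=-4: (A-λI) row 1 is [0, 21], so an eigenvector is (-1, 0).
For λ=3: (A-λI) row 1 is [-7, 21], so an eigenvector is (3, 1).
General solution: C_1e^(-4t)(-1,0) + C_2e^(3t)(3,1).

x(t) = -C_1e^(-4t) + 3C_2e^(3t), y(t) = C_2e^(3t)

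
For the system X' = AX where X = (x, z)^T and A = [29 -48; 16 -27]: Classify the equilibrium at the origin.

saddle

A = [[29,-48],[16,-27]]; det(A-λI) = λ^2 - 2λ - 15.
λ = 5, -3: opposite signs.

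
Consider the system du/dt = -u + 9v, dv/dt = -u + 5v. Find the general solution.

u(t) = -3c_1e^(2t) - 3c_2te^(2t) - 2c_2e^(2t), v(t) = -c_1e^(2t) - c_2te^(2t) - c_2e^(2t)

Coefficient matrix A = [[-1, 9], [-1, 5]].
Characteristic polynomial det(A - λI) = λ^2 - 4λ + 4 = 0.
Single eigenvalue λ = 2 with algebraic multiplicity 2.
Eigenvector v = (-3,-1); generalized eigenvector w with (A-λI)w=v is (-2,-1).
General solution: e^(2t)[c_1·v + c_2·(t·v + w)].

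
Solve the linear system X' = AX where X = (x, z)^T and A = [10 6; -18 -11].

x(t) = -c_1e^(-2t) + 2c_2e^(t), z(t) = 2c_1e^(-2t) - 3c_2e^(t)

Coefficient matrix A = [[10, 6], [-18, -11]].
Characteristic polynomial det(A - λI) = λ^2 + λ - 2 = 0.
Eigenvalues λ = -2, 1.
For λ=-2: (A-λI) row 1 is [12, 6], so an eigenvector is (-1, 2).
For λ=1: (A-λI) row 1 is [9, 6], so an eigenvector is (2, -3).
General solution: c_1e^(-2t)(-1,2) + c_2e^(t)(2,-3).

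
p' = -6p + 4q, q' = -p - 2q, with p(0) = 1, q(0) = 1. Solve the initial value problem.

Coefficient matrix A = [[-6, 4], [-1, -2]].
Characteristic polynomial det(A - λI) = λ^2 + 8λ + 16 = 0.
Single eigenvalue λ = -4 with algebraic multiplicity 2.
Eigenvector v = (2,1); generalized eigenvector w with (A-λI)w=v is (-1,0).
General solution: e^(-4t)[C_1·v + C_2·(t·v + w)].
Applying p(0)=1, q(0)=1 gives C_1=1, C_2=1.

p(t) = 2te^(-4t) + e^(-4t), q(t) = te^(-4t) + e^(-4t)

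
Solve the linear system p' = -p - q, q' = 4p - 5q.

p(t) = C_1e^(-3t) + C_2te^(-3t) + 2C_2e^(-3t), q(t) = 2C_1e^(-3t) + 2C_2te^(-3t) + 3C_2e^(-3t)

Coefficient matrix A = [[-1, -1], [4, -5]].
Characteristic polynomial det(A - λI) = λ^2 + 6λ + 9 = 0.
Single eigenvalue λ = -3 with algebraic multiplicity 2.
Eigenvector v = (1,2); generalized eigenvector w with (A-λI)w=v is (2,3).
General solution: e^(-3t)[C_1·v + C_2·(t·v + w)].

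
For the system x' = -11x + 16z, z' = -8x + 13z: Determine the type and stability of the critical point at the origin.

A = [[-11,16],[-8,13]]; det(A-λI) = λ^2 - 2λ - 15.
λ = -3, 5: opposite signs.

saddle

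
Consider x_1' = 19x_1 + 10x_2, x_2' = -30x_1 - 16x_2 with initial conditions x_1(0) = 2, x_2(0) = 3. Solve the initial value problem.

Coefficient matrix A = [[19, 10], [-30, -16]].
Characteristic polynomial det(A - λI) = λ^2 - 3λ - 4 = 0.
Eigenvalues λ = -1, 4.
For λ=-1: (A-λI) row 1 is [20, 10], so an eigenvector is (1, -2).
For λ=4: (A-λI) row 1 is [15, 10], so an eigenvector is (-2, 3).
General solution: c_1e^(-t)(1,-2) + c_2e^(4t)(-2,3).
Applying x_1(0)=2, x_2(0)=3 gives c_1=-12, c_2=-7.

x_1(t) = 14e^(4t) - 12e^(-t), x_2(t) = -21e^(4t) + 24e^(-t)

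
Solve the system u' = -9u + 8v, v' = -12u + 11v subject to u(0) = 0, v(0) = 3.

Coefficient matrix A = [[-9, 8], [-12, 11]].
Characteristic polynomial det(A - λI) = λ^2 - 2λ - 3 = 0.
Eigenvalues λ = -1, 3.
For λ=-1: (A-λI) row 1 is [-8, 8], so an eigenvector is (-1, -1).
For λ=3: (A-λI) row 1 is [-12, 8], so an eigenvector is (-2, -3).
General solution: K_1e^(-t)(-1,-1) + K_2e^(3t)(-2,-3).
Applying u(0)=0, v(0)=3 gives K_1=6, K_2=-3.

u(t) = 6e^(3t) - 6e^(-t), v(t) = 9e^(3t) - 6e^(-t)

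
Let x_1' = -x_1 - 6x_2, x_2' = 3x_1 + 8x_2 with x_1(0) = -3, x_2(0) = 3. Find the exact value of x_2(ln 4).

3072

A = [[-1,-6],[3,8]]; eigenvalues λ = 2, 5.
Eigenvectors: (-2,1) for λ=2, (-1,1) for λ=5.
From the initial condition, c_1 = 0, c_2 = 3.
x_2(ln 4) = (0)(4^2)(1) + (3)(4^5)(1) = 3072.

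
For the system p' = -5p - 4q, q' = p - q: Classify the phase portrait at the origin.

A = [[-5,-4],[1,-1]]; det(A-λI) = λ^2 + 6λ + 9.
repeated λ = -3 with a single eigenvector.

stable improper node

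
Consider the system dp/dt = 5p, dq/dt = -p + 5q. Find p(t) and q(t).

p(t) = -C_2e^(5t), q(t) = C_1e^(5t) + C_2te^(5t) + C_2e^(5t)

Coefficient matrix A = [[5, 0], [-1, 5]].
Characteristic polynomial det(A - λI) = λ^2 - 10λ + 25 = 0.
Single eigenvalue λ = 5 with algebraic multiplicity 2.
Eigenvector v = (0,1); generalized eigenvector w with (A-λI)w=v is (-1,1).
General solution: e^(5t)[C_1·v + C_2·(t·v + w)].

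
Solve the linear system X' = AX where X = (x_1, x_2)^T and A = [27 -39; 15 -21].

Coefficient matrix A = [[27, -39], [15, -21]].
Characteristic polynomial det(A - λI) = λ^2 - 6λ + 18 = 0.
Eigenvalues λ = 3 ± 3i (complex conjugate pair).
For λ=3+3i: an eigenvector is (2,1) - i(3,2) = (2 - 3i, 1 - 2i).
A real fundamental pair from Re and Im of e^((3+3i)t)v: X_1 = e^(3t)(cos(3t)·(2,1) + sin(3t)·(3,2)), X_2 = e^(3t)(sin(3t)·(2,1) - cos(3t)·(3,2)).
General solution: c_1X_1 + c_2X_2.

x_1(t) = 3c_1e^(3t)sin(3t) + 2c_1e^(3t)cos(3t) + 2c_2e^(3t)sin(3t) - 3c_2e^(3t)cos(3t), x_2(t) = 2c_1e^(3t)sin(3t) + c_1e^(3t)cos(3t) + c_2e^(3t)sin(3t) - 2c_2e^(3t)cos(3t)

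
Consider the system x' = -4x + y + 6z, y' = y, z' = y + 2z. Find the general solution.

x(t) = C_1e^(-4t) + C_2e^(t) + C_3e^(2t), y(t) = -C_2e^(t), z(t) = C_2e^(t) + C_3e^(2t)

Coefficient matrix A = [[-4, 1, 6], [0, 1, 0], [0, 1, 2]].
det(A - λI) = 0 gives eigenvalues λ = -4, 1, 2.
For λ=-4: eigenvector (1,0,0).
For λ=1: eigenvector (1,-1,1).
For λ=2: eigenvector (1,0,1).
General solution: C_1e^(-4t)(1,0,0) + C_2e^(t)(1,-1,1) + C_3e^(2t)(1,0,1).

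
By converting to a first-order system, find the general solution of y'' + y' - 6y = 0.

Let x_1 = y, x_2 = y'. Then x_1' = x_2 and x_2' = 6x_1 - x_2.
A = [[0,1],[6,-1]]; det(A-λI) = λ^2 + λ - 6.
Eigenvalues λ = -3, 2 with eigenvectors (1,-3), (1,2).

y(t) = c_1e^(-3t) + c_2e^(2t)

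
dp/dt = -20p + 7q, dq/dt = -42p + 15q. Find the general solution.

p(t) = K_1e^(-6t) - K_2e^(t), q(t) = 2K_1e^(-6t) - 3K_2e^(t)

Coefficient matrix A = [[-20, 7], [-42, 15]].
Characteristic polynomial det(A - λI) = λ^2 + 5λ - 6 = 0.
Eigenvalues λ = -6, 1.
For λ=-6: (A-λI) row 1 is [-14, 7], so an eigenvector is (1, 2).
For λ=1: (A-λI) row 1 is [-21, 7], so an eigenvector is (-1, -3).
General solution: K_1e^(-6t)(1,2) + K_2e^(t)(-1,-3).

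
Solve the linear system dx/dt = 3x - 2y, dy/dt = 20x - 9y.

x(t) = -C_1e^(-3t)cos(2t) - C_2e^(-3t)sin(2t), y(t) = -C_1e^(-3t)sin(2t) - 3C_1e^(-3t)cos(2t) - 3C_2e^(-3t)sin(2t) + C_2e^(-3t)cos(2t)

Coefficient matrix A = [[3, -2], [20, -9]].
Characteristic polynomial det(A - λI) = λ^2 + 6λ + 13 = 0.
Eigenvalues λ = -3 ± 2i (complex conjugate pair).
For λ=-3+2i: an eigenvector is (-1,-3) - i(0,-1) = (-1, -3 + i).
A real fundamental pair from Re and Im of e^((-3+2i)t)v: X_1 = e^(-3t)(cos(2t)·(-1,-3) + sin(2t)·(0,-1)), X_2 = e^(-3t)(sin(2t)·(-1,-3) - cos(2t)·(0,-1)).
General solution: C_1X_1 + C_2X_2.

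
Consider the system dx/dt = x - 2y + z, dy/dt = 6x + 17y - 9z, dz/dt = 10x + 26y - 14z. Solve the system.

Coefficient matrix A = [[1, -2, 1], [6, 17, -9], [10, 26, -14]].
det(A - λI) = 0 gives eigenvalues λ = 2, -1, 3.
For λ=2: eigenvector (-1,1,1).
For λ=-1: eigenvector (0,1,2).
For λ=3: eigenvector (1,-3,-4).
General solution: C_1e^(2t)(-1,1,1) + C_2e^(-t)(0,1,2) + C_3e^(3t)(1,-3,-4).

x(t) = -C_1e^(2t) + C_3e^(3t), y(t) = C_1e^(2t) + C_2e^(-t) - 3C_3e^(3t), z(t) = C_1e^(2t) + 2C_2e^(-t) - 4C_3e^(3t)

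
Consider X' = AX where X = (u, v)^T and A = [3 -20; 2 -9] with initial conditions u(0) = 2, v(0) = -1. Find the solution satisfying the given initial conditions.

u(t) = 16e^(-3t)sin(2t) + 2e^(-3t)cos(2t), v(t) = 5e^(-3t)sin(2t) - e^(-3t)cos(2t)

Coefficient matrix A = [[3, -20], [2, -9]].
Characteristic polynomial det(A - λI) = λ^2 + 6λ + 13 = 0.
Eigenvalues λ = -3 ± 2i (complex conjugate pair).
For λ=-3+2i: an eigenvector is (1,0) - i(3,1) = (1 - 3i, 0 - i).
A real fundamental pair from Re and Im of e^((-3+2i)t)v: X_1 = e^(-3t)(cos(2t)·(1,0) + sin(2t)·(3,1)), X_2 = e^(-3t)(sin(2t)·(1,0) - cos(2t)·(3,1)).
General solution: c_1X_1 + c_2X_2.
Applying u(0)=2, v(0)=-1 gives c_1=5, c_2=1.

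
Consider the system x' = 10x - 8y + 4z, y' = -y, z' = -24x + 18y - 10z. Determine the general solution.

x(t) = C_1e^(-2t) + C_3e^(2t), y(t) = C_2e^(-t), z(t) = -3C_1e^(-2t) + 2C_2e^(-t) - 2C_3e^(2t)

Coefficient matrix A = [[10, -8, 4], [0, -1, 0], [-24, 18, -10]].
det(A - λI) = 0 gives eigenvalues λ = -2, -1, 2.
For λ=-2: eigenvector (1,0,-3).
For λ=-1: eigenvector (0,1,2).
For λ=2: eigenvector (1,0,-2).
General solution: C_1e^(-2t)(1,0,-3) + C_2e^(-t)(0,1,2) + C_3e^(2t)(1,0,-2).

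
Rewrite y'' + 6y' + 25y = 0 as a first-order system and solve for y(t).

y(t) = c_1e^(-3t)cos(4t) + c_2e^(-3t)sin(4t)

Let x_1 = y, x_2 = y'. Then x_1' = x_2 and x_2' = -25x_1 - 6x_2.
A = [[0,1],[-25,-6]]; det(A-λI) = λ^2 + 6λ + 25.
Eigenvalues λ = -3 ± 4i.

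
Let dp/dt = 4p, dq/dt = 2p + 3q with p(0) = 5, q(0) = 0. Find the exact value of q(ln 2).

80

A = [[4,0],[2,3]]; eigenvalues λ = 4, 3.
Eigenvectors: (1,2) for λ=4, (0,-1) for λ=3.
From the initial condition, c_1 = 5, c_2 = 10.
q(ln 2) = (5)(2^4)(2) + (10)(2^3)(-1) = 80.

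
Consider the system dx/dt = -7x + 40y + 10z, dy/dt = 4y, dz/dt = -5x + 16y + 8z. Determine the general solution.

x(t) = -C_2e^(3t) + 2C_3e^(-2t), y(t) = C_1e^(4t), z(t) = -4C_1e^(4t) - C_2e^(3t) + C_3e^(-2t)

Coefficient matrix A = [[-7, 40, 10], [0, 4, 0], [-5, 16, 8]].
det(A - λI) = 0 gives eigenvalues λ = 4, 3, -2.
For λ=4: eigenvector (0,1,-4).
For λ=3: eigenvector (-1,0,-1).
For λ=-2: eigenvector (2,0,1).
General solution: C_1e^(4t)(0,1,-4) + C_2e^(3t)(-1,0,-1) + C_3e^(-2t)(2,0,1).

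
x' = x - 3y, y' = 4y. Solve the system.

Coefficient matrix A = [[1, -3], [0, 4]].
Characteristic polynomial det(A - λI) = λ^2 - 5λ + 4 = 0.
Eigenvalues λ = 1, 4.
For λ=1: (A-λI) row 1 is [0, -3], so an eigenvector is (1, 0).
For λ=4: (A-λI) row 1 is [-3, -3], so an eigenvector is (1, -1).
General solution: C_1e^(t)(1,0) + C_2e^(4t)(1,-1).

x(t) = C_1e^(t) + C_2e^(4t), y(t) = -C_2e^(4t)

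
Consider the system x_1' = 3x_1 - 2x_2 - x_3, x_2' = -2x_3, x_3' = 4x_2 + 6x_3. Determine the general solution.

x_1(t) = C_1e^(2t) + C_2e^(3t), x_2(t) = C_1e^(2t) - C_3e^(4t), x_3(t) = -C_1e^(2t) + 2C_3e^(4t)

Coefficient matrix A = [[3, -2, -1], [0, 0, -2], [0, 4, 6]].
det(A - λI) = 0 gives eigenvalues λ = 2, 3, 4.
For λ=2: eigenvector (1,1,-1).
For λ=3: eigenvector (1,0,0).
For λ=4: eigenvector (0,-1,2).
General solution: C_1e^(2t)(1,1,-1) + C_2e^(3t)(1,0,0) + C_3e^(4t)(0,-1,2).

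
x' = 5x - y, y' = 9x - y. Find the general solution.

x(t) = C_1e^(2t) + C_2te^(2t), y(t) = 3C_1e^(2t) + 3C_2te^(2t) - C_2e^(2t)

Coefficient matrix A = [[5, -1], [9, -1]].
Characteristic polynomial det(A - λI) = λ^2 - 4λ + 4 = 0.
Single eigenvalue λ = 2 with algebraic multiplicity 2.
Eigenvector v = (1,3); generalized eigenvector w with (A-λI)w=v is (0,-1).
General solution: e^(2t)[C_1·v + C_2·(t·v + w)].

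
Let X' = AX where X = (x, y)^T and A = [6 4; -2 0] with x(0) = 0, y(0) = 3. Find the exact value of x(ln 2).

A = [[6,4],[-2,0]]; eigenvalues λ = 4, 2.
Eigenvectors: (2,-1) for λ=4, (1,-1) for λ=2.
From the initial condition, c_1 = 3, c_2 = -6.
x(ln 2) = (3)(2^4)(2) + (-6)(2^2)(1) = 72.

72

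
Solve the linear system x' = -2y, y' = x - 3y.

x(t) = -2c_1e^(-t) - c_2e^(-2t), y(t) = -c_1e^(-t) - c_2e^(-2t)

Coefficient matrix A = [[0, -2], [1, -3]].
Characteristic polynomial det(A - λI) = λ^2 + 3λ + 2 = 0.
Eigenvalues λ = -1, -2.
For λ=-1: (A-λI) row 1 is [1, -2], so an eigenvector is (-2, -1).
For λ=-2: (A-λI) row 1 is [2, -2], so an eigenvector is (-1, -1).
General solution: c_1e^(-t)(-2,-1) + c_2e^(-2t)(-1,-1).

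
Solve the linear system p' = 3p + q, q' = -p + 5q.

p(t) = -C_1e^(4t) - C_2te^(4t) + 2C_2e^(4t), q(t) = -C_1e^(4t) - C_2te^(4t) + C_2e^(4t)

Coefficient matrix A = [[3, 1], [-1, 5]].
Characteristic polynomial det(A - λI) = λ^2 - 8λ + 16 = 0.
Single eigenvalue λ = 4 with algebraic multiplicity 2.
Eigenvector v = (-1,-1); generalized eigenvector w with (A-λI)w=v is (2,1).
General solution: e^(4t)[C_1·v + C_2·(t·v + w)].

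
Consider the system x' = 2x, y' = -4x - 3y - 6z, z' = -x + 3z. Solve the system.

x(t) = c_1e^(2t), y(t) = -2c_1e^(2t) + c_2e^(-3t) - c_3e^(3t), z(t) = c_1e^(2t) + c_3e^(3t)

Coefficient matrix A = [[2, 0, 0], [-4, -3, -6], [-1, 0, 3]].
det(A - λI) = 0 gives eigenvalues λ = 2, -3, 3.
For λ=2: eigenvector (1,-2,1).
For λ=-3: eigenvector (0,1,0).
For λ=3: eigenvector (0,-1,1).
General solution: c_1e^(2t)(1,-2,1) + c_2e^(-3t)(0,1,0) + c_3e^(3t)(0,-1,1).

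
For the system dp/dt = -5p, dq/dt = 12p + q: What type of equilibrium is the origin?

saddle

A = [[-5,0],[12,1]]; det(A-λI) = λ^2 + 4λ - 5.
λ = 1, -5: opposite signs.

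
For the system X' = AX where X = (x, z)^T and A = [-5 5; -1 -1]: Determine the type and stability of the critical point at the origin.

stable spiral

A = [[-5,5],[-1,-1]]; det(A-λI) = λ^2 + 6λ + 10.
λ = -3 ± i: negative real part.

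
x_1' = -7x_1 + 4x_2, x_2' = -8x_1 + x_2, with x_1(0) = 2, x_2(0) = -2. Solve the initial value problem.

Coefficient matrix A = [[-7, 4], [-8, 1]].
Characteristic polynomial det(A - λI) = λ^2 + 6λ + 25 = 0.
Eigenvalues λ = -3 ± 4i (complex conjugate pair).
For λ=-3+4i: an eigenvector is (-1,-1) - i(0,1) = (-1, -1 - i).
A real fundamental pair from Re and Im of e^((-3+4i)t)v: X_1 = e^(-3t)(cos(4t)·(-1,-1) + sin(4t)·(0,1)), X_2 = e^(-3t)(sin(4t)·(-1,-1) - cos(4t)·(0,1)).
General solution: c_1X_1 + c_2X_2.
Applying x_1(0)=2, x_2(0)=-2 gives c_1=-2, c_2=4.

x_1(t) = -4e^(-3t)sin(4t) + 2e^(-3t)cos(4t), x_2(t) = -6e^(-3t)sin(4t) - 2e^(-3t)cos(4t)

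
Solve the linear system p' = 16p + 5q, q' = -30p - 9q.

p(t) = K_1e^(t) + K_2e^(6t), q(t) = -3K_1e^(t) - 2K_2e^(6t)

Coefficient matrix A = [[16, 5], [-30, -9]].
Characteristic polynomial det(A - λI) = λ^2 - 7λ + 6 = 0.
Eigenvalues λ = 1, 6.
For λ=1: (A-λI) row 1 is [15, 5], so an eigenvector is (1, -3).
For λ=6: (A-λI) row 1 is [10, 5], so an eigenvector is (1, -2).
General solution: K_1e^(t)(1,-3) + K_2e^(6t)(1,-2).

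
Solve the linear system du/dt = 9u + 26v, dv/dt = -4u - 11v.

u(t) = -3C_1e^(-t)sin(2t) + 2C_1e^(-t)cos(2t) + 2C_2e^(-t)sin(2t) + 3C_2e^(-t)cos(2t), v(t) = C_1e^(-t)sin(2t) - C_1e^(-t)cos(2t) - C_2e^(-t)sin(2t) - C_2e^(-t)cos(2t)

Coefficient matrix A = [[9, 26], [-4, -11]].
Characteristic polynomial det(A - λI) = λ^2 + 2λ + 5 = 0.
Eigenvalues λ = -1 ± 2i (complex conjugate pair).
For λ=-1+2i: an eigenvector is (2,-1) - i(-3,1) = (2 + 3i, -1 - i).
A real fundamental pair from Re and Im of e^((-1+2i)t)v: X_1 = e^(-t)(cos(2t)·(2,-1) + sin(2t)·(-3,1)), X_2 = e^(-t)(sin(2t)·(2,-1) - cos(2t)·(-3,1)).
General solution: C_1X_1 + C_2X_2.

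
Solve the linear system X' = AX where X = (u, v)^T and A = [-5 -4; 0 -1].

Coefficient matrix A = [[-5, -4], [0, -1]].
Characteristic polynomial det(A - λI) = λ^2 + 6λ + 5 = 0.
Eigenvalues λ = -5, -1.
For λ=-5: (A-λI) row 1 is [0, -4], so an eigenvector is (-1, 0).
For λ=-1: (A-λI) row 1 is [-4, -4], so an eigenvector is (-1, 1).
General solution: C_1e^(-5t)(-1,0) + C_2e^(-t)(-1,1).

u(t) = -C_1e^(-5t) - C_2e^(-t), v(t) = C_2e^(-t)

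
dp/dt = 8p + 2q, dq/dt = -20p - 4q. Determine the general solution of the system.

p(t) = K_1e^(2t)cos(2t) + K_2e^(2t)sin(2t), q(t) = -K_1e^(2t)sin(2t) - 3K_1e^(2t)cos(2t) - 3K_2e^(2t)sin(2t) + K_2e^(2t)cos(2t)

Coefficient matrix A = [[8, 2], [-20, -4]].
Characteristic polynomial det(A - λI) = λ^2 - 4λ + 8 = 0.
Eigenvalues λ = 2 ± 2i (complex conjugate pair).
For λ=2+2i: an eigenvector is (1,-3) - i(0,-1) = (1, -3 + i).
A real fundamental pair from Re and Im of e^((2+2i)t)v: X_1 = e^(2t)(cos(2t)·(1,-3) + sin(2t)·(0,-1)), X_2 = e^(2t)(sin(2t)·(1,-3) - cos(2t)·(0,-1)).
General solution: K_1X_1 + K_2X_2.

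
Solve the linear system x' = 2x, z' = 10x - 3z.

Coefficient matrix A = [[2, 0], [10, -3]].
Characteristic polynomial det(A - λI) = λ^2 + λ - 6 = 0.
Eigenvalues λ = 2, -3.
For λ=2: (A-λI) row 2 is [10, -5], so an eigenvector is (-1, -2).
For λ=-3: (A-λI) row 1 is [5, 0], so an eigenvector is (0, 1).
General solution: C_1e^(2t)(-1,-2) + C_2e^(-3t)(0,1).

x(t) = -C_1e^(2t), z(t) = -2C_1e^(2t) + C_2e^(-3t)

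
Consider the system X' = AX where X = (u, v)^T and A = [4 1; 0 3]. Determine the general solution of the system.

u(t) = -c_1e^(3t) + c_2e^(4t), v(t) = c_1e^(3t)

Coefficient matrix A = [[4, 1], [0, 3]].
Characteristic polynomial det(A - λI) = λ^2 - 7λ + 12 = 0.
Eigenvalues λ = 3, 4.
For λ=3: (A-λI) row 1 is [1, 1], so an eigenvector is (-1, 1).
For λ=4: (A-λI) row 1 is [0, 1], so an eigenvector is (1, 0).
General solution: c_1e^(3t)(-1,1) + c_2e^(4t)(1,0).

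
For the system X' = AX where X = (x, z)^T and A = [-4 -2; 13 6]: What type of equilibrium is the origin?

A = [[-4,-2],[13,6]]; det(A-λI) = λ^2 - 2λ + 2.
λ = 1 ± i: positive real part.

unstable spiral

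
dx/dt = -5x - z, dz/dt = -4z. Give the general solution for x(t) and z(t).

x(t) = C_1e^(-5t) + C_2e^(-4t), z(t) = -C_2e^(-4t)

Coefficient matrix A = [[-5, -1], [0, -4]].
Characteristic polynomial det(A - λI) = λ^2 + 9λ + 20 = 0.
Eigenvalues λ = -5, -4.
For λ=-5: (A-λI) row 1 is [0, -1], so an eigenvector is (1, 0).
For λ=-4: (A-λI) row 1 is [-1, -1], so an eigenvector is (1, -1).
General solution: C_1e^(-5t)(1,0) + C_2e^(-4t)(1,-1).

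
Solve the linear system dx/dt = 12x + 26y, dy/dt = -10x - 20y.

x(t) = 2C_1e^(-4t)sin(2t) - 3C_1e^(-4t)cos(2t) - 3C_2e^(-4t)sin(2t) - 2C_2e^(-4t)cos(2t), y(t) = -C_1e^(-4t)sin(2t) + 2C_1e^(-4t)cos(2t) + 2C_2e^(-4t)sin(2t) + C_2e^(-4t)cos(2t)

Coefficient matrix A = [[12, 26], [-10, -20]].
Characteristic polynomial det(A - λI) = λ^2 + 8λ + 20 = 0.
Eigenvalues λ = -4 ± 2i (complex conjugate pair).
For λ=-4+2i: an eigenvector is (-3,2) - i(2,-1) = (-3 - 2i, 2 + i).
A real fundamental pair from Re and Im of e^((-4+2i)t)v: X_1 = e^(-4t)(cos(2t)·(-3,2) + sin(2t)·(2,-1)), X_2 = e^(-4t)(sin(2t)·(-3,2) - cos(2t)·(2,-1)).
General solution: C_1X_1 + C_2X_2.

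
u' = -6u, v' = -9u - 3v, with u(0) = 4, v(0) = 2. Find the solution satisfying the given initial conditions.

u(t) = 4e^(-6t), v(t) = -10e^(-3t) + 12e^(-6t)

Coefficient matrix A = [[-6, 0], [-9, -3]].
Characteristic polynomial det(A - λI) = λ^2 + 9λ + 18 = 0.
Eigenvalues λ = -6, -3.
For λ=-6: (A-λI) row 2 is [-9, 3], so an eigenvector is (-1, -3).
For λ=-3: (A-λI) row 1 is [-3, 0], so an eigenvector is (0, 1).
General solution: c_1e^(-6t)(-1,-3) + c_2e^(-3t)(0,1).
Applying u(0)=4, v(0)=2 gives c_1=-4, c_2=-10.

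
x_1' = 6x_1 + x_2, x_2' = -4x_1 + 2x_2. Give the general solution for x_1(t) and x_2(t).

x_1(t) = -c_1e^(4t) - c_2te^(4t) + c_2e^(4t), x_2(t) = 2c_1e^(4t) + 2c_2te^(4t) - 3c_2e^(4t)

Coefficient matrix A = [[6, 1], [-4, 2]].
Characteristic polynomial det(A - λI) = λ^2 - 8λ + 16 = 0.
Single eigenvalue λ = 4 with algebraic multiplicity 2.
Eigenvector v = (-1,2); generalized eigenvector w with (A-λI)w=v is (1,-3).
General solution: e^(4t)[c_1·v + c_2·(t·v + w)].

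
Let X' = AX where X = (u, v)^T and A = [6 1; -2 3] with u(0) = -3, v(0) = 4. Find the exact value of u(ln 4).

-2304

A = [[6,1],[-2,3]]; eigenvalues λ = 5, 4.
Eigenvectors: (-1,1) for λ=5, (1,-2) for λ=4.
From the initial condition, c_1 = 2, c_2 = -1.
u(ln 4) = (2)(4^5)(-1) + (-1)(4^4)(1) = -2304.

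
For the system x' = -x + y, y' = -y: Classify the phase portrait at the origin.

A = [[-1,1],[0,-1]]; det(A-λI) = λ^2 + 2λ + 1.
repeated λ = -1 with a single eigenvector.

stable improper node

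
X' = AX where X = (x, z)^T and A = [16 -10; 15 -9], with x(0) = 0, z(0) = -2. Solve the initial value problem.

x(t) = 4e^(6t) - 4e^(t), z(t) = 4e^(6t) - 6e^(t)

Coefficient matrix A = [[16, -10], [15, -9]].
Characteristic polynomial det(A - λI) = λ^2 - 7λ + 6 = 0.
Eigenvalues λ = 6, 1.
For λ=6: (A-λI) row 1 is [10, -10], so an eigenvector is (1, 1).
For λ=1: (A-λI) row 1 is [15, -10], so an eigenvector is (2, 3).
General solution: c_1e^(6t)(1,1) + c_2e^(t)(2,3).
Applying x(0)=0, z(0)=-2 gives c_1=4, c_2=-2.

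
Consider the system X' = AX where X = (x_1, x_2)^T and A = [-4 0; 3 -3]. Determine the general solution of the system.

Coefficient matrix A = [[-4, 0], [3, -3]].
Characteristic polynomial det(A - λI) = λ^2 + 7λ + 12 = 0.
Eigenvalues λ = -3, -4.
For λ=-3: (A-λI) row 1 is [-1, 0], so an eigenvector is (0, 1).
For λ=-4: (A-λI) row 2 is [3, 1], so an eigenvector is (-1, 3).
General solution: K_1e^(-3t)(0,1) + K_2e^(-4t)(-1,3).

x_1(t) = -K_2e^(-4t), x_2(t) = K_1e^(-3t) + 3K_2e^(-4t)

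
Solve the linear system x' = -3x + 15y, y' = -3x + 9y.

Coefficient matrix A = [[-3, 15], [-3, 9]].
Characteristic polynomial det(A - λI) = λ^2 - 6λ + 18 = 0.
Eigenvalues λ = 3 ± 3i (complex conjugate pair).
For λ=3+3i: an eigenvector is (1,0) - i(-2,-1) = (1 + 2i, 0 + i).
A real fundamental pair from Re and Im of e^((3+3i)t)v: X_1 = e^(3t)(cos(3t)·(1,0) + sin(3t)·(-2,-1)), X_2 = e^(3t)(sin(3t)·(1,0) - cos(3t)·(-2,-1)).
General solution: K_1X_1 + K_2X_2.

x(t) = -2K_1e^(3t)sin(3t) + K_1e^(3t)cos(3t) + K_2e^(3t)sin(3t) + 2K_2e^(3t)cos(3t), y(t) = -K_1e^(3t)sin(3t) + K_2e^(3t)cos(3t)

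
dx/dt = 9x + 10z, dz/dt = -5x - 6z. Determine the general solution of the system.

Coefficient matrix A = [[9, 10], [-5, -6]].
Characteristic polynomial det(A - λI) = λ^2 - 3λ - 4 = 0.
Eigenvalues λ = -1, 4.
For λ=-1: (A-λI) row 1 is [10, 10], so an eigenvector is (-1, 1).
For λ=4: (A-λI) row 1 is [5, 10], so an eigenvector is (-2, 1).
General solution: K_1e^(-t)(-1,1) + K_2e^(4t)(-2,1).

x(t) = -K_1e^(-t) - 2K_2e^(4t), z(t) = K_1e^(-t) + K_2e^(4t)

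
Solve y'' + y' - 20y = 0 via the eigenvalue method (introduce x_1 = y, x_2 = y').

y(t) = K_1e^(-5t) + K_2e^(4t)

Let x_1 = y, x_2 = y'. Then x_1' = x_2 and x_2' = 20x_1 - x_2.
A = [[0,1],[20,-1]]; det(A-λI) = λ^2 + λ - 20.
Eigenvalues λ = -5, 4 with eigenvectors (1,-5), (1,4).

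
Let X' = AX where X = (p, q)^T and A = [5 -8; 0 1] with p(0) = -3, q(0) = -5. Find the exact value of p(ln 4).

7128

A = [[5,-8],[0,1]]; eigenvalues λ = 5, 1.
Eigenvectors: (-1,0) for λ=5, (-2,-1) for λ=1.
From the initial condition, c_1 = -7, c_2 = 5.
p(ln 4) = (-7)(4^5)(-1) + (5)(4^1)(-2) = 7128.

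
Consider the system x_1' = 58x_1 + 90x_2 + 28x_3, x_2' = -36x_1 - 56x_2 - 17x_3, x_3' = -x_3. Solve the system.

x_1(t) = -3K_1e^(-2t) - 5K_2e^(4t) - 2K_3e^(-t), x_2(t) = 2K_1e^(-2t) + 3K_2e^(4t) + K_3e^(-t), x_3(t) = K_3e^(-t)

Coefficient matrix A = [[58, 90, 28], [-36, -56, -17], [0, 0, -1]].
det(A - λI) = 0 gives eigenvalues λ = -2, 4, -1.
For λ=-2: eigenvector (-3,2,0).
For λ=4: eigenvector (-5,3,0).
For λ=-1: eigenvector (-2,1,1).
General solution: K_1e^(-2t)(-3,2,0) + K_2e^(4t)(-5,3,0) + K_3e^(-t)(-2,1,1).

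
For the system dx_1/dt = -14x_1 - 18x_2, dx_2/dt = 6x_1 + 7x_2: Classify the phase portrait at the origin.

A = [[-14,-18],[6,7]]; det(A-λI) = λ^2 + 7λ + 10.
λ = -5, -2: both negative.

stable node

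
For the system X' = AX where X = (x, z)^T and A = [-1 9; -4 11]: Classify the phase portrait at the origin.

unstable improper node

A = [[-1,9],[-4,11]]; det(A-λI) = λ^2 - 10λ + 25.
repeated λ = 5 with a single eigenvector.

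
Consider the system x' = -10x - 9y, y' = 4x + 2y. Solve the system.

Coefficient matrix A = [[-10, -9], [4, 2]].
Characteristic polynomial det(A - λI) = λ^2 + 8λ + 16 = 0.
Single eigenvalue λ = -4 with algebraic multiplicity 2.
Eigenvector v = (-3,2); generalized eigenvector w with (A-λI)w=v is (2,-1).
General solution: e^(-4t)[K_1·v + K_2·(t·v + w)].

x(t) = -3K_1e^(-4t) - 3K_2te^(-4t) + 2K_2e^(-4t), y(t) = 2K_1e^(-4t) + 2K_2te^(-4t) - K_2e^(-4t)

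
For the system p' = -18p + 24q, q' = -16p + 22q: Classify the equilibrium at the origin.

A = [[-18,24],[-16,22]]; det(A-λI) = λ^2 - 4λ - 12.
λ = -2, 6: opposite signs.

saddle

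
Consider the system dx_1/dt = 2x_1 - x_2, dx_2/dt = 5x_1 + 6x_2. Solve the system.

x_1(t) = -K_1e^(4t)cos(t) - K_2e^(4t)sin(t), x_2(t) = -K_1e^(4t)sin(t) + 2K_1e^(4t)cos(t) + 2K_2e^(4t)sin(t) + K_2e^(4t)cos(t)

Coefficient matrix A = [[2, -1], [5, 6]].
Characteristic polynomial det(A - λI) = λ^2 - 8λ + 17 = 0.
Eigenvalues λ = 4 ± i (complex conjugate pair).
For λ=4+i: an eigenvector is (-1,2) - i(0,-1) = (-1, 2 + i).
A real fundamental pair from Re and Im of e^((4+i)t)v: X_1 = e^(4t)(cos(t)·(-1,2) + sin(t)·(0,-1)), X_2 = e^(4t)(sin(t)·(-1,2) - cos(t)·(0,-1)).
General solution: K_1X_1 + K_2X_2.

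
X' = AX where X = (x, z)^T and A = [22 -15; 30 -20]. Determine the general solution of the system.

x(t) = -K_1e^(t)sin(3t) + 2K_1e^(t)cos(3t) + 2K_2e^(t)sin(3t) + K_2e^(t)cos(3t), z(t) = -K_1e^(t)sin(3t) + 3K_1e^(t)cos(3t) + 3K_2e^(t)sin(3t) + K_2e^(t)cos(3t)

Coefficient matrix A = [[22, -15], [30, -20]].
Characteristic polynomial det(A - λI) = λ^2 - 2λ + 10 = 0.
Eigenvalues λ = 1 ± 3i (complex conjugate pair).
For λ=1+3i: an eigenvector is (2,3) - i(-1,-1) = (2 + i, 3 + i).
A real fundamental pair from Re and Im of e^((1+3i)t)v: X_1 = e^(t)(cos(3t)·(2,3) + sin(3t)·(-1,-1)), X_2 = e^(t)(sin(3t)·(2,3) - cos(3t)·(-1,-1)).
General solution: K_1X_1 + K_2X_2.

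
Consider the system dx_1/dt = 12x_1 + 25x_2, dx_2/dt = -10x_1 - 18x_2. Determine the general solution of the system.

Coefficient matrix A = [[12, 25], [-10, -18]].
Characteristic polynomial det(A - λI) = λ^2 + 6λ + 34 = 0.
Eigenvalues λ = -3 ± 5i (complex conjugate pair).
For λ=-3+5i: an eigenvector is (-1,1) - i(2,-1) = (-1 - 2i, 1 + i).
A real fundamental pair from Re and Im of e^((-3+5i)t)v: X_1 = e^(-3t)(cos(5t)·(-1,1) + sin(5t)·(2,-1)), X_2 = e^(-3t)(sin(5t)·(-1,1) - cos(5t)·(2,-1)).
General solution: C_1X_1 + C_2X_2.

x_1(t) = 2C_1e^(-3t)sin(5t) - C_1e^(-3t)cos(5t) - C_2e^(-3t)sin(5t) - 2C_2e^(-3t)cos(5t), x_2(t) = -C_1e^(-3t)sin(5t) + C_1e^(-3t)cos(5t) + C_2e^(-3t)sin(5t) + C_2e^(-3t)cos(5t)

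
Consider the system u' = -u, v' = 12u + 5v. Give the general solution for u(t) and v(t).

u(t) = -K_2e^(-t), v(t) = -K_1e^(5t) + 2K_2e^(-t)

Coefficient matrix A = [[-1, 0], [12, 5]].
Characteristic polynomial det(A - λI) = λ^2 - 4λ - 5 = 0.
Eigenvalues λ = 5, -1.
For λ=5: (A-λI) row 1 is [-6, 0], so an eigenvector is (0, -1).
For λ=-1: (A-λI) row 2 is [12, 6], so an eigenvector is (-1, 2).
General solution: K_1e^(5t)(0,-1) + K_2e^(-t)(-1,2).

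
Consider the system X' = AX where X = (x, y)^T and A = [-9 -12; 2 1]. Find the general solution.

x(t) = -3c_1e^(-5t) + 2c_2e^(-3t), y(t) = c_1e^(-5t) - c_2e^(-3t)

Coefficient matrix A = [[-9, -12], [2, 1]].
Characteristic polynomial det(A - λI) = λ^2 + 8λ + 15 = 0.
Eigenvalues λ = -5, -3.
For λ=-5: (A-λI) row 1 is [-4, -12], so an eigenvector is (-3, 1).
For λ=-3: (A-λI) row 1 is [-6, -12], so an eigenvector is (2, -1).
General solution: c_1e^(-5t)(-3,1) + c_2e^(-3t)(2,-1).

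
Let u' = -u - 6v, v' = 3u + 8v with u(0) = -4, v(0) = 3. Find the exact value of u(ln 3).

A = [[-1,-6],[3,8]]; eigenvalues λ = 5, 2.
Eigenvectors: (-1,1) for λ=5, (-2,1) for λ=2.
From the initial condition, c_1 = 2, c_2 = 1.
u(ln 3) = (2)(3^5)(-1) + (1)(3^2)(-2) = -504.

-504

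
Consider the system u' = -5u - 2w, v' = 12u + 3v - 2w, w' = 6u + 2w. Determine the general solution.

Coefficient matrix A = [[-5, 0, -2], [12, 3, -2], [6, 0, 2]].
det(A - λI) = 0 gives eigenvalues λ = -2, 3, -1.
For λ=-2: eigenvector (2,-6,-3).
For λ=3: eigenvector (0,1,0).
For λ=-1: eigenvector (1,-4,-2).
General solution: C_1e^(-2t)(2,-6,-3) + C_2e^(3t)(0,1,0) + C_3e^(-t)(1,-4,-2).

u(t) = 2C_1e^(-2t) + C_3e^(-t), v(t) = -6C_1e^(-2t) + C_2e^(3t) - 4C_3e^(-t), w(t) = -3C_1e^(-2t) - 2C_3e^(-t)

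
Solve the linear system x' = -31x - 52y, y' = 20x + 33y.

Coefficient matrix A = [[-31, -52], [20, 33]].
Characteristic polynomial det(A - λI) = λ^2 - 2λ + 17 = 0.
Eigenvalues λ = 1 ± 4i (complex conjugate pair).
For λ=1+4i: an eigenvector is (3,-2) - i(2,-1) = (3 - 2i, -2 + i).
A real fundamental pair from Re and Im of e^((1+4i)t)v: X_1 = e^(t)(cos(4t)·(3,-2) + sin(4t)·(2,-1)), X_2 = e^(t)(sin(4t)·(3,-2) - cos(4t)·(2,-1)).
General solution: K_1X_1 + K_2X_2.

x(t) = 2K_1e^(t)sin(4t) + 3K_1e^(t)cos(4t) + 3K_2e^(t)sin(4t) - 2K_2e^(t)cos(4t), y(t) = -K_1e^(t)sin(4t) - 2K_1e^(t)cos(4t) - 2K_2e^(t)sin(4t) + K_2e^(t)cos(4t)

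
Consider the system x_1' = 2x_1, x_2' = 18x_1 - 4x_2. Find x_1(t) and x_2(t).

Coefficient matrix A = [[2, 0], [18, -4]].
Characteristic polynomial det(A - λI) = λ^2 + 2λ - 8 = 0.
Eigenvalues λ = -4, 2.
For λ=-4: (A-λI) row 1 is [6, 0], so an eigenvector is (0, -1).
For λ=2: (A-λI) row 2 is [18, -6], so an eigenvector is (1, 3).
General solution: K_1e^(-4t)(0,-1) + K_2e^(2t)(1,3).

x_1(t) = K_2e^(2t), x_2(t) = -K_1e^(-4t) + 3K_2e^(2t)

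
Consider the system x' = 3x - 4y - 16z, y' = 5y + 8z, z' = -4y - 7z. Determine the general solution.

Coefficient matrix A = [[3, -4, -16], [0, 5, 8], [0, -4, -7]].
det(A - λI) = 0 gives eigenvalues λ = 1, -3, 3.
For λ=1: eigenvector (-4,2,-1).
For λ=-3: eigenvector (-2,1,-1).
For λ=3: eigenvector (1,0,0).
General solution: c_1e^(t)(-4,2,-1) + c_2e^(-3t)(-2,1,-1) + c_3e^(3t)(1,0,0).

x(t) = -4c_1e^(t) - 2c_2e^(-3t) + c_3e^(3t), y(t) = 2c_1e^(t) + c_2e^(-3t), z(t) = -c_1e^(t) - c_2e^(-3t)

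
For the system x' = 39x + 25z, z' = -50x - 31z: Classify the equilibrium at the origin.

unstable spiral

A = [[39,25],[-50,-31]]; det(A-λI) = λ^2 - 8λ + 41.
λ = 4 ± 5i: positive real part.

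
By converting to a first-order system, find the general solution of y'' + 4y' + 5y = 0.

y(t) = c_1e^(-2t)cos(t) + c_2e^(-2t)sin(t)

Let x_1 = y, x_2 = y'. Then x_1' = x_2 and x_2' = -5x_1 - 4x_2.
A = [[0,1],[-5,-4]]; det(A-λI) = λ^2 + 4λ + 5.
Eigenvalues λ = -2 ± i.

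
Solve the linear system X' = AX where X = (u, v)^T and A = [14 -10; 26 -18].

u(t) = 2C_1e^(-2t)sin(2t) - C_1e^(-2t)cos(2t) - C_2e^(-2t)sin(2t) - 2C_2e^(-2t)cos(2t), v(t) = 3C_1e^(-2t)sin(2t) - 2C_1e^(-2t)cos(2t) - 2C_2e^(-2t)sin(2t) - 3C_2e^(-2t)cos(2t)

Coefficient matrix A = [[14, -10], [26, -18]].
Characteristic polynomial det(A - λI) = λ^2 + 4λ + 8 = 0.
Eigenvalues λ = -2 ± 2i (complex conjugate pair).
For λ=-2+2i: an eigenvector is (-1,-2) - i(2,3) = (-1 - 2i, -2 - 3i).
A real fundamental pair from Re and Im of e^((-2+2i)t)v: X_1 = e^(-2t)(cos(2t)·(-1,-2) + sin(2t)·(2,3)), X_2 = e^(-2t)(sin(2t)·(-1,-2) - cos(2t)·(2,3)).
General solution: C_1X_1 + C_2X_2.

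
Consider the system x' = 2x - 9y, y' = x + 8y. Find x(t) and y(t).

Coefficient matrix A = [[2, -9], [1, 8]].
Characteristic polynomial det(A - λI) = λ^2 - 10λ + 25 = 0.
Single eigenvalue λ = 5 with algebraic multiplicity 2.
Eigenvector v = (3,-1); generalized eigenvector w with (A-λI)w=v is (-1,0).
General solution: e^(5t)[c_1·v + c_2·(t·v + w)].

x(t) = 3c_1e^(5t) + 3c_2te^(5t) - c_2e^(5t), y(t) = -c_1e^(5t) - c_2te^(5t)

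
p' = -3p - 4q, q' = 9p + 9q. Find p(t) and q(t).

p(t) = 2c_1e^(3t) + 2c_2te^(3t) - c_2e^(3t), q(t) = -3c_1e^(3t) - 3c_2te^(3t) + c_2e^(3t)

Coefficient matrix A = [[-3, -4], [9, 9]].
Characteristic polynomial det(A - λI) = λ^2 - 6λ + 9 = 0.
Single eigenvalue λ = 3 with algebraic multiplicity 2.
Eigenvector v = (2,-3); generalized eigenvector w with (A-λI)w=v is (-1,1).
General solution: e^(3t)[c_1·v + c_2·(t·v + w)].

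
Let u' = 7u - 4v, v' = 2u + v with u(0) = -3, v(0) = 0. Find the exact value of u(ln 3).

A = [[7,-4],[2,1]]; eigenvalues λ = 5, 3.
Eigenvectors: (2,1) for λ=5, (1,1) for λ=3.
From the initial condition, c_1 = -3, c_2 = 3.
u(ln 3) = (-3)(3^5)(2) + (3)(3^3)(1) = -1377.

-1377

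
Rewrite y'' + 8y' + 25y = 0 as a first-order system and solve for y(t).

Let x_1 = y, x_2 = y'. Then x_1' = x_2 and x_2' = -25x_1 - 8x_2.
A = [[0,1],[-25,-8]]; det(A-λI) = λ^2 + 8λ + 25.
Eigenvalues λ = -4 ± 3i.

y(t) = c_1e^(-4t)cos(3t) + c_2e^(-4t)sin(3t)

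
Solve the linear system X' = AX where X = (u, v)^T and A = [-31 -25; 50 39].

u(t) = -K_1e^(4t)sin(5t) - 2K_1e^(4t)cos(5t) - 2K_2e^(4t)sin(5t) + K_2e^(4t)cos(5t), v(t) = K_1e^(4t)sin(5t) + 3K_1e^(4t)cos(5t) + 3K_2e^(4t)sin(5t) - K_2e^(4t)cos(5t)

Coefficient matrix A = [[-31, -25], [50, 39]].
Characteristic polynomial det(A - λI) = λ^2 - 8λ + 41 = 0.
Eigenvalues λ = 4 ± 5i (complex conjugate pair).
For λ=4+5i: an eigenvector is (-2,3) - i(-1,1) = (-2 + i, 3 - i).
A real fundamental pair from Re and Im of e^((4+5i)t)v: X_1 = e^(4t)(cos(5t)·(-2,3) + sin(5t)·(-1,1)), X_2 = e^(4t)(sin(5t)·(-2,3) - cos(5t)·(-1,1)).
General solution: K_1X_1 + K_2X_2.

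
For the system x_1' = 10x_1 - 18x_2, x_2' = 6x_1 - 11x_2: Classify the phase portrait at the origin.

A = [[10,-18],[6,-11]]; det(A-λI) = λ^2 + λ - 2.
λ = 1, -2: opposite signs.

saddle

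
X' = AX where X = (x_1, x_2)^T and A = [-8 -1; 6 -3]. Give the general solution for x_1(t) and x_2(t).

x_1(t) = -C_1e^(-6t) + C_2e^(-5t), x_2(t) = 2C_1e^(-6t) - 3C_2e^(-5t)

Coefficient matrix A = [[-8, -1], [6, -3]].
Characteristic polynomial det(A - λI) = λ^2 + 11λ + 30 = 0.
Eigenvalues λ = -6, -5.
For λ=-6: (A-λI) row 1 is [-2, -1], so an eigenvector is (-1, 2).
For λ=-5: (A-λI) row 1 is [-3, -1], so an eigenvector is (1, -3).
General solution: C_1e^(-6t)(-1,2) + C_2e^(-5t)(1,-3).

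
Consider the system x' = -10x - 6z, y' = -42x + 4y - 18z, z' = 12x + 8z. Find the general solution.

Coefficient matrix A = [[-10, 0, -6], [-42, 4, -18], [12, 0, 8]].
det(A - λI) = 0 gives eigenvalues λ = 2, -4, 4.
For λ=2: eigenvector (1,3,-2).
For λ=-4: eigenvector (1,3,-1).
For λ=4: eigenvector (0,1,0).
General solution: c_1e^(2t)(1,3,-2) + c_2e^(-4t)(1,3,-1) + c_3e^(4t)(0,1,0).

x(t) = c_1e^(2t) + c_2e^(-4t), y(t) = 3c_1e^(2t) + 3c_2e^(-4t) + c_3e^(4t), z(t) = -2c_1e^(2t) - c_2e^(-4t)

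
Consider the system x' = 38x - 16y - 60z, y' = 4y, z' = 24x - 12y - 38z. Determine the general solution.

x(t) = -3K_1e^(-2t) + 4K_2e^(4t) + 5K_3e^(2t), y(t) = K_2e^(4t), z(t) = -2K_1e^(-2t) + 2K_2e^(4t) + 3K_3e^(2t)

Coefficient matrix A = [[38, -16, -60], [0, 4, 0], [24, -12, -38]].
det(A - λI) = 0 gives eigenvalues λ = -2, 4, 2.
For λ=-2: eigenvector (-3,0,-2).
For λ=4: eigenvector (4,1,2).
For λ=2: eigenvector (5,0,3).
General solution: K_1e^(-2t)(-3,0,-2) + K_2e^(4t)(4,1,2) + K_3e^(2t)(5,0,3).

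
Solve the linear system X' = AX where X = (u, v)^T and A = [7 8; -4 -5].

u(t) = C_1e^(-t) - 2C_2e^(3t), v(t) = -C_1e^(-t) + C_2e^(3t)

Coefficient matrix A = [[7, 8], [-4, -5]].
Characteristic polynomial det(A - λI) = λ^2 - 2λ - 3 = 0.
Eigenvalues λ = -1, 3.
For λ=-1: (A-λI) row 1 is [8, 8], so an eigenvector is (1, -1).
For λ=3: (A-λI) row 1 is [4, 8], so an eigenvector is (-2, 1).
General solution: C_1e^(-t)(1,-1) + C_2e^(3t)(-2,1).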